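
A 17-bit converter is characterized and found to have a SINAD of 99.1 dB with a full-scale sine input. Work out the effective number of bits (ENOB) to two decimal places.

ENOB = (SINAD − 1.76) / 6.02 = (99.1 − 1.76)/6.02 = 16.169.

16.17 bits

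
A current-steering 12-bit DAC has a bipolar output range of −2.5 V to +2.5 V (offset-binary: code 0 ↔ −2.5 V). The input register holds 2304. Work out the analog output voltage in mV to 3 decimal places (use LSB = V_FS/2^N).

LSB = 5 V / 2^12 = 1.221 mV.
V_out = (−2.5) + 2304 × 0.0012207 V = 0.3125 V.
= 312.500 mV.

312.500 mV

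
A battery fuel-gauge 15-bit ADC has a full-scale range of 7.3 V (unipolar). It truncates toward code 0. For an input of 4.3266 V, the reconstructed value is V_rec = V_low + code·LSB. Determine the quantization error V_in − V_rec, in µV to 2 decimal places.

One LSB is 7.3 V / 32768 = 222.78 µV.
(V_in − V_low)/LSB = (4.3266 − 0)/0.000222778 = 19421.0998 → code 19421 (floor).
V_rec = 0 + 19421·0.000222778 = 4.3265778 V.
V_in − V_rec = 2.22412e-05 V = 22.24 µV.

22.24 µV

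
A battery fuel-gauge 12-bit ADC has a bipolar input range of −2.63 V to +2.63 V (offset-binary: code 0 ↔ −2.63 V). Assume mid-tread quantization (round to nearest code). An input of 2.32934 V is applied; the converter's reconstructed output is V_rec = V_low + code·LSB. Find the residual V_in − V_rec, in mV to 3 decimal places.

LSB = 5.26/2^12 = 1.284 mV.
Scaled input = 3861.8739 LSBs, so code = 3862.
V_rec = (−2.63) + 3862·0.00128418 = 2.329502 V.
Error = 2.32934 − 2.329502 = -0.000161953 V = -0.162 mV.

-0.162 mV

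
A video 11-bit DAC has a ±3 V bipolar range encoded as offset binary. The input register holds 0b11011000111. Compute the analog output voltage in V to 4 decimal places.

LSB = 6 V / 2^11 = 2.930 mV.
Code 0b11011000111 = 1735 decimal.
V_out = (−3) + 1735 × 0.00292969 V = 2.08301 V.

2.0830 V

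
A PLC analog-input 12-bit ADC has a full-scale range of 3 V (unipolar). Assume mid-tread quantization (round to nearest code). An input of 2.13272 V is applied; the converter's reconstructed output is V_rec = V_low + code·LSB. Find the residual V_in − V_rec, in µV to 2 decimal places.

Step size: 3 V ÷ 2^12 = 0.732 mV.
Scaled input = 2911.8737 LSBs, so code = 2912.
V_rec = 0 + 2912·0.000732422 = 2.1328125 V.
V_in − V_rec = -9.25e-05 V = -92.50 µV.

-92.50 µV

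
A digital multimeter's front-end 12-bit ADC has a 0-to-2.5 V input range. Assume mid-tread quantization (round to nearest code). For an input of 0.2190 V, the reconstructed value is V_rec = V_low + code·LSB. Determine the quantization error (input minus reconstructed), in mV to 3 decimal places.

-0.116 mV

Step size: 2.5 V ÷ 2^12 = 0.610 mV.
(0.2190 − 0)/0.000610352 = 358.8096; round gives code 359.
V_rec = 0 + 359·0.000610352 = 0.21911621 V.
V_in − V_rec = -0.000116211 V = -0.116 mV.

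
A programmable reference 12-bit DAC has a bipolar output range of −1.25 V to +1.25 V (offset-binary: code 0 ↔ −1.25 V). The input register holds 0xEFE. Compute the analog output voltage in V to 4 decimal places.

LSB = 2.5 V / 2^12 = 0.610 mV.
Code 0xEFE = 3838 decimal.
V_out = (−1.25) + 3838 × 0.000610352 V = 1.09253 V.

1.0925 V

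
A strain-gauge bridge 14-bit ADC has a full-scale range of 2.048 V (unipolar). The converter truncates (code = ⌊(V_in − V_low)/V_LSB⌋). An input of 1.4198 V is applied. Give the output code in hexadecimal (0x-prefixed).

With 16384 levels over 2.048 V, one step is 125.00 µV.
(V_in − V_low)/LSB = (1.4198 − 0) / 0.000125 = 11358.400.
⌊·⌋(11358.400) = 11358.
In hexadecimal (0x-prefixed): 0x2C5E.

code 0x2C5E (decimal 11358)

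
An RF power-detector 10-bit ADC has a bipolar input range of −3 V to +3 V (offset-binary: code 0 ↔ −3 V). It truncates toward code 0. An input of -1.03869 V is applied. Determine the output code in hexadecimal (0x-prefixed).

code 0x14E (decimal 334)

LSB = 6 V / 1024 = 5.859 mV.
(V_in − V_low)/LSB = (-1.03869 − (−3)) / 0.00585938 = 334.730.
⌊·⌋(334.730) = 334.
In hexadecimal (0x-prefixed): 0x14E.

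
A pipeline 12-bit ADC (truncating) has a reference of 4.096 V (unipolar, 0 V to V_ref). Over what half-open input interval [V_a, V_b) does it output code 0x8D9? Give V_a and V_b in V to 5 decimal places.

[2.26500 V, 2.26600 V)

LSB = 4.096/2^12 = 1.000 mV.
Code 0x8D9 = 2265 decimal.
V_a = V_low + 2265·LSB = 2.265 V; V_b = V_low + 2266·LSB = 2.266 V.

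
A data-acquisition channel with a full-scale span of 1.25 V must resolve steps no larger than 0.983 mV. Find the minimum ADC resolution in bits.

Number of steps required ≥ 1.25 V / 0.983 mV = 1271.62.
Need 2^N ≥ 1271.62; 2^10 = 1024, 2^11 = 2048.
Minimum N = 11.

11 bits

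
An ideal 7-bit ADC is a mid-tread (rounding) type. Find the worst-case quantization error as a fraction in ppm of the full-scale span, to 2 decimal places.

Rounding → worst-case error = ½ LSB = V_FS/2^8, so 1e+06/256 = 3906.25 ppm of full scale.

3906.25 ppm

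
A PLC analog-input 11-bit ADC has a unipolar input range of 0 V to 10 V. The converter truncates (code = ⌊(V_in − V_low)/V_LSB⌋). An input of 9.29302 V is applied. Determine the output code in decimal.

code 1903

LSB = 10 V / 2048 = 4.883 mV.
Input sits at 1903.210 steps above V_low.
Floor → code 1903.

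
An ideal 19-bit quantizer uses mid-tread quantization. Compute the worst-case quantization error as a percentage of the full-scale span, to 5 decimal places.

Rounding → worst-case error = ½ LSB = V_FS/2^20, so 100/1048576 = 9.53674e-05 % of full scale.

0.00010 %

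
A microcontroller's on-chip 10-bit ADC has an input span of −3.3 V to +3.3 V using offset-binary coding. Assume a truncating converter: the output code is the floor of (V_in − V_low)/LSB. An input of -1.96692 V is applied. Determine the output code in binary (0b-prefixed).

code 0b11001110 (decimal 206)

Full-scale span = 6.6 V; LSB = 6.6/2^10 = 6.445 mV.
(V_in − V_low)/LSB = (-1.96692 − (−3.3)) / 0.00644531 = 206.829.
⌊·⌋(206.829) = 206.
In binary (0b-prefixed): 0b11001110.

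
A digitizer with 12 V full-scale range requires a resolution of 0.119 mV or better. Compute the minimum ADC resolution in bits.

17 bits

Number of steps required ≥ 12 V / 0.119 mV = 100840.34.
Need 2^N ≥ 100840.34; 2^16 = 65536, 2^17 = 131072.
Minimum N = 17.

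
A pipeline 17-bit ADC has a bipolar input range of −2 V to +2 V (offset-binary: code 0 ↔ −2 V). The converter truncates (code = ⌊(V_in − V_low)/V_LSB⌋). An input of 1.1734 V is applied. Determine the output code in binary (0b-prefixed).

LSB = 4 V / 131072 = 30.52 µV.
(1.1734 − (−2)) / 3.05176e-05 = 103985.971 LSBs.
⌊·⌋(103985.971) = 103985.
In binary (0b-prefixed): 0b11001011000110001.

code 0b11001011000110001 (decimal 103985)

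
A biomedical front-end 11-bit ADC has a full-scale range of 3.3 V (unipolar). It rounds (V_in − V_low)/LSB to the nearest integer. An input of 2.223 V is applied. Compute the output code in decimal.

Full-scale span = 3.3 V; LSB = 3.3/2^11 = 1.611 mV.
(2.223 − 0) / 0.00161133 = 1379.607 LSBs.
Round → code 1380.

code 1380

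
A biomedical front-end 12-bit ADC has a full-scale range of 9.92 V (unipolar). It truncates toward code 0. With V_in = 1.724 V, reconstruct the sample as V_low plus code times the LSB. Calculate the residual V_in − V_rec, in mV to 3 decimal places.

2.047 mV

One LSB is 9.92 V / 4096 = 2.422 mV.
Scaled input = 711.8452 LSBs, so code = 711.
V_rec = 0 + 711·0.00242187 = 1.7219531 V.
Error = 1.724 − 1.7219531 = 0.00204688 V = 2.047 mV.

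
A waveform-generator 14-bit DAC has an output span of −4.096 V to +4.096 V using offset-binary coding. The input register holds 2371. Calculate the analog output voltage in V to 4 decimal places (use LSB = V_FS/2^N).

LSB = 8.192 V / 2^14 = 0.500 mV.
V_out = (−4.096) + 2371 × 0.0005 V = -2.9105 V.

-2.9105 V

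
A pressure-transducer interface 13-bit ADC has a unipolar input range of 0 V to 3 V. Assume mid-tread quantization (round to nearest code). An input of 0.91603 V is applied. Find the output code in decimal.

Full-scale span = 3 V; LSB = 3/2^13 = 366.21 µV.
(V_in − V_low)/LSB = (0.91603 − 0) / 0.000366211 = 2501.373.
So the output code is 2501.

code 2501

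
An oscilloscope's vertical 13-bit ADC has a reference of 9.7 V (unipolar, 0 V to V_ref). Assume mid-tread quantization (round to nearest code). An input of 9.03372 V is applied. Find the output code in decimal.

LSB = 9.7 V / 8192 = 1.184 mV.
(9.03372 − 0) / 0.00118408 = 7629.302 LSBs.
round(7629.302) = 7629.

code 7629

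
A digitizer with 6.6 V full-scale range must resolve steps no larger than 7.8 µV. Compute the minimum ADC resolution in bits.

20 bits

Number of steps required ≥ 6.6 V / 7.8 µV = 846153.85.
Need 2^N ≥ 846153.85; 2^19 = 524288, 2^20 = 1048576.
Minimum N = 20.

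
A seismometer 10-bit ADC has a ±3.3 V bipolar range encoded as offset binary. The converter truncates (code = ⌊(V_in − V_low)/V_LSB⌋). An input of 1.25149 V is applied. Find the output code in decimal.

code 706

LSB = 6.6 V / 1024 = 6.445 mV.
Input sits at 706.171 steps above V_low.
Floor → code 706.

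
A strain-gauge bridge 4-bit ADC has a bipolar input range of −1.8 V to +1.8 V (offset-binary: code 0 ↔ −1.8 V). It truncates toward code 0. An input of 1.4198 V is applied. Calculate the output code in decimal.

With 16 levels over 3.6 V, one step is 225.000 mV.
(V_in − V_low)/LSB = (1.4198 − (−1.8)) / 0.225 = 14.310.
⌊·⌋(14.310) = 14.

code 14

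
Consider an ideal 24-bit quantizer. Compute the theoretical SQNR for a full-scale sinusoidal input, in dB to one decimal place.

SNR ≈ 6.02·N + 1.76 dB = 6.02·24 + 1.76 = 146.24 dB.

146.2 dB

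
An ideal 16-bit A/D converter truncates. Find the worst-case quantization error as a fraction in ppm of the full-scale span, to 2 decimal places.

Truncating → worst-case error = 1 LSB = V_FS/2^16, so 1e+06/65536 = 15.2588 ppm of full scale.

15.26 ppm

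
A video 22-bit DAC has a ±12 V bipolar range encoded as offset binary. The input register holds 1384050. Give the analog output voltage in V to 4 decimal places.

LSB = 24 V / 2^22 = 5.72 µV.
V_out = (−12) + 1384050 × 5.72205e-06 V = -4.0804 V.

-4.0804 V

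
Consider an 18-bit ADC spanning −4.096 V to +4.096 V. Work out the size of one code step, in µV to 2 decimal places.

31.25 µV

Full-scale span = 8.192 V.
LSB = 8.192 / 2^18 = 8.192 / 262144 = 3.125e-05 V = 31.25 µV.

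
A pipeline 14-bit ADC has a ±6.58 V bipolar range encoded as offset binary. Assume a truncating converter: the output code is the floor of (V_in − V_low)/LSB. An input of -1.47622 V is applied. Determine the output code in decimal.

With 16384 levels over 13.16 V, one step is 0.803 mV.
(V_in − V_low)/LSB = (-1.47622 − (−6.58)) / 0.000803223 = 6354.129.
So the output code is 6354.

code 6354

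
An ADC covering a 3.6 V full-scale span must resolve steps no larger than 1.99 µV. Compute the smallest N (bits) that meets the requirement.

21 bits

Number of steps required ≥ 3.6 V / 1.99 µV = 1809045.23.
Need 2^N ≥ 1809045.23; 2^20 = 1048576, 2^21 = 2097152.
Minimum N = 21.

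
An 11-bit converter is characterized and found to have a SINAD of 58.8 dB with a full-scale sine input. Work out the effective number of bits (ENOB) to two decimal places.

ENOB = (SINAD − 1.76) / 6.02 = (58.8 − 1.76)/6.02 = 9.475.

9.48 bits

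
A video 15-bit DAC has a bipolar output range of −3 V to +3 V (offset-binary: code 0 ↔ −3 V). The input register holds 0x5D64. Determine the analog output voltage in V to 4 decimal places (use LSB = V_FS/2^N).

1.3777 V

LSB = 6 V / 2^15 = 183.11 µV.
Code 0x5D64 = 23908 decimal.
V_out = (−3) + 23908 × 0.000183105 V = 1.37769 V.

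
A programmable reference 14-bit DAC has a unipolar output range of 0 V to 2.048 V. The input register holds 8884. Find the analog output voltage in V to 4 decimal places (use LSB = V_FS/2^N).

1.1105 V

LSB = 2.048 V / 2^14 = 125.00 µV.
V_out = 0 + 8884 × 0.000125 V = 1.1105 V.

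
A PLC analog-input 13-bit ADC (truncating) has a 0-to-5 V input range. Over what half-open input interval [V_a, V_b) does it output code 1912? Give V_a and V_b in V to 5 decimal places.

[1.16699 V, 1.16760 V)

LSB = 5/2^13 = 0.610 mV.
V_a = V_low + 1912·LSB = 1.16699 V; V_b = V_low + 1913·LSB = 1.1676 V.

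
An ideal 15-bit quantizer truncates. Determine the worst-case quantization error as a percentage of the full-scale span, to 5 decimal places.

0.00305 %

Truncating → worst-case error = 1 LSB = V_FS/2^15, so 100/32768 = 0.00305176 % of full scale.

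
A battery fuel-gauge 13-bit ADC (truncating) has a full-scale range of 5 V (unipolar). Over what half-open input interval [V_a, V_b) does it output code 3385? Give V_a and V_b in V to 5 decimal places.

[2.06604 V, 2.06665 V)

LSB = 5/2^13 = 0.610 mV.
V_a = V_low + 3385·LSB = 2.06604 V; V_b = V_low + 3386·LSB = 2.06665 V.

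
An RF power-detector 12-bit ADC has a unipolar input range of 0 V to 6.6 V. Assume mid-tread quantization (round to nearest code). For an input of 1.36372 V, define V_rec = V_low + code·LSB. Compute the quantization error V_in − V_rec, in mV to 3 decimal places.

0.536 mV

One LSB is 6.6 V / 4096 = 1.611 mV.
(V_in − V_low)/LSB = (1.36372 − 0)/0.00161133 = 846.3329 → code 846 (round).
V_rec = 0 + 846·0.00161133 = 1.3631836 V.
V_in − V_rec = 0.000536406 V = 0.536 mV.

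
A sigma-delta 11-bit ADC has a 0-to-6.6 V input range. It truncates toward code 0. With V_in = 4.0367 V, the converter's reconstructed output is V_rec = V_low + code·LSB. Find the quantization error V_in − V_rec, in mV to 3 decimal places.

One LSB is 6.6 V / 2048 = 3.223 mV.
(V_in − V_low)/LSB = (4.0367 − 0)/0.00322266 = 1252.6002 → code 1252 (floor).
Reconstructed: 4.0347656 V.
V_in − V_rec = 0.00193437 V = 1.934 mV.

1.934 mV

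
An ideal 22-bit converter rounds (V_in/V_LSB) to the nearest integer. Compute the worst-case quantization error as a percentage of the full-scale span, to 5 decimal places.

0.00001 %

Rounding → worst-case error = ½ LSB = V_FS/2^23, so 100/8388608 = 1.19209e-05 % of full scale.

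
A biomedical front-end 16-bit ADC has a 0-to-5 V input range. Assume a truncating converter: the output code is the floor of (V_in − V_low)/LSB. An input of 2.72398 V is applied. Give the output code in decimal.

With 65536 levels over 5 V, one step is 76.29 µV.
(V_in − V_low)/LSB = (2.72398 − 0) / 7.62939e-05 = 35703.751.
Floor → code 35703.

code 35703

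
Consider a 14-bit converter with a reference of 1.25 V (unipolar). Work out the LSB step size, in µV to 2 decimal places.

Full-scale span = 1.25 V.
LSB = 1.25 / 2^14 = 1.25 / 16384 = 7.62939e-05 V = 76.29 µV.

76.29 µV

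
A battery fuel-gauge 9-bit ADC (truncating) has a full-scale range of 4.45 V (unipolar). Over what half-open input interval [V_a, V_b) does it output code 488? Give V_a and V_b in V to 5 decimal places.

LSB = 4.45/2^9 = 8.691 mV.
V_a = V_low + 488·LSB = 4.24141 V; V_b = V_low + 489·LSB = 4.2501 V.

[4.24141 V, 4.25010 V)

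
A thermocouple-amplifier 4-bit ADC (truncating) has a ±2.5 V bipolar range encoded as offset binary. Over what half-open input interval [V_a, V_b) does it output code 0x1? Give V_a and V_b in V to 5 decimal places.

LSB = 5/2^4 = 312.500 mV.
Code 0x1 = 1 decimal.
V_a = V_low + 1·LSB = -2.1875 V; V_b = V_low + 2·LSB = -1.875 V.

[-2.18750 V, -1.87500 V)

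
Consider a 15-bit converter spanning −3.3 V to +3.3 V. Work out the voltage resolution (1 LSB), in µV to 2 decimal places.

201.42 µV

Full-scale span = 6.6 V.
LSB = 6.6 / 2^15 = 6.6 / 32768 = 0.000201416 V = 201.42 µV.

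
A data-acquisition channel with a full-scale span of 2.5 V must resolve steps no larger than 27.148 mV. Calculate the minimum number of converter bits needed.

7 bits

Number of steps required ≥ 2.5 V / 27.148 mV = 92.09.
Need 2^N ≥ 92.09; 2^6 = 64, 2^7 = 128.
Minimum N = 7.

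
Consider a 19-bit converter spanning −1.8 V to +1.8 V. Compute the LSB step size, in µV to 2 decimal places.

6.87 µV

Full-scale span = 3.6 V.
LSB = 3.6 / 2^19 = 3.6 / 524288 = 6.86646e-06 V = 6.87 µV.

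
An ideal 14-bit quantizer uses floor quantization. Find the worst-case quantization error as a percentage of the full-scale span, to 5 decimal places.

0.00610 %

Truncating → worst-case error = 1 LSB = V_FS/2^14, so 100/16384 = 0.00610352 % of full scale.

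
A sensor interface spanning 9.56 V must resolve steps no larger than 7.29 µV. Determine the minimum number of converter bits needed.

Number of steps required ≥ 9.56 V / 7.29 µV = 1311385.46.
Need 2^N ≥ 1311385.46; 2^20 = 1048576, 2^21 = 2097152.
Minimum N = 21.

21 bits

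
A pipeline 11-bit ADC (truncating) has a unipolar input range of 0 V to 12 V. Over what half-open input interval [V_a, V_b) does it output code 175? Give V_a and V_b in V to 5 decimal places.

LSB = 12/2^11 = 5.859 mV.
V_a = V_low + 175·LSB = 1.02539 V; V_b = V_low + 176·LSB = 1.03125 V.

[1.02539 V, 1.03125 V)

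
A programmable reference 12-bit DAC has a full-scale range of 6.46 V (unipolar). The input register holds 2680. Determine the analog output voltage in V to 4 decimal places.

4.2268 V

LSB = 6.46 V / 2^12 = 1.577 mV.
V_out = 0 + 2680 × 0.00157715 V = 4.22676 V.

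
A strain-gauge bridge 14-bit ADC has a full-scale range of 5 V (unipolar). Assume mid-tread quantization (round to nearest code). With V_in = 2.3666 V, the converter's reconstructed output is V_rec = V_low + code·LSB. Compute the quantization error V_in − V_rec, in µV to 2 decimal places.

-38.18 µV

LSB = 5/2^14 = 305.18 µV.
Scaled input = 7754.8749 LSBs, so code = 7755.
Code 7755 maps back to 0 + 7755×0.000305176 V = 2.3666382 V.
V_in − V_rec = -3.81836e-05 V = -38.18 µV.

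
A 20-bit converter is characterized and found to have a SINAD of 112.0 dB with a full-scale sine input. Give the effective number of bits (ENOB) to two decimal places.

18.31 bits

ENOB = (SINAD − 1.76) / 6.02 = (112.0 − 1.76)/6.02 = 18.312.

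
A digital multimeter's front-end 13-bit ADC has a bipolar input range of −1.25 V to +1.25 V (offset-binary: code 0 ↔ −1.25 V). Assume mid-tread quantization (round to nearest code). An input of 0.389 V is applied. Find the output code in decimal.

Full-scale span = 2.5 V; LSB = 2.5/2^13 = 305.18 µV.
(V_in − V_low)/LSB = (0.389 − (−1.25)) / 0.000305176 = 5370.675.
round(5370.675) = 5371.

code 5371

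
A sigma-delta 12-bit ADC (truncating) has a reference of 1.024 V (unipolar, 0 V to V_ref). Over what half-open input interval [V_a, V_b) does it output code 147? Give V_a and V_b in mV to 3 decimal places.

[36.750 mV, 37.000 mV)

LSB = 1.024/2^12 = 250.00 µV.
V_a = V_low + 147·LSB = 0.03675 V; V_b = V_low + 148·LSB = 0.037 V.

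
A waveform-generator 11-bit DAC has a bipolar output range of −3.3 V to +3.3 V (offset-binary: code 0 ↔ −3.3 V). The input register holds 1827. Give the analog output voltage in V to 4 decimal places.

2.5878 V

LSB = 6.6 V / 2^11 = 3.223 mV.
V_out = (−3.3) + 1827 × 0.00322266 V = 2.58779 V.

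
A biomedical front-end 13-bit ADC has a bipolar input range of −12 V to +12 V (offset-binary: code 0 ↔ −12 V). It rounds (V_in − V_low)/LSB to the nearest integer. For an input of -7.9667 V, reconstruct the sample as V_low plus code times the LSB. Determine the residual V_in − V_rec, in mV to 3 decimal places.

-0.880 mV

LSB = 24/2^13 = 2.930 mV.
(-7.9667 − (−12))/0.00292969 = 1376.6997; round gives code 1377.
Code 1377 maps back to (−12) + 1377×0.00292969 V = -7.9658203 V.
V_in − V_rec = -0.000879688 V = -0.880 mV.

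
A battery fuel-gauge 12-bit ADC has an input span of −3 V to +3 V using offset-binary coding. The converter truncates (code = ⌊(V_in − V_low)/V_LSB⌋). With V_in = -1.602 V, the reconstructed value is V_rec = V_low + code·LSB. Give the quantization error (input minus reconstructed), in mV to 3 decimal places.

0.539 mV

LSB = 6/2^12 = 1.465 mV.
Scaled input = 954.3680 LSBs, so code = 954.
Code 954 maps back to (−3) + 954×0.00146484 V = -1.6025391 V.
Difference: 0.000539063 V → 0.539 mV.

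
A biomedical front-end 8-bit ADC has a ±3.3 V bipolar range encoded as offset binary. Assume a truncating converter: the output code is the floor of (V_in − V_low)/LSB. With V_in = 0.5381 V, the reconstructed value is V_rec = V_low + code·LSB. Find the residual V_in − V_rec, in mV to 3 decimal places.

22.475 mV

One LSB is 6.6 V / 256 = 25.781 mV.
(0.5381 − (−3.3))/0.0257812 = 148.8718; ⌊·⌋ gives code 148.
Reconstructed: 0.515625 V.
V_in − V_rec = 0.022475 V = 22.475 mV.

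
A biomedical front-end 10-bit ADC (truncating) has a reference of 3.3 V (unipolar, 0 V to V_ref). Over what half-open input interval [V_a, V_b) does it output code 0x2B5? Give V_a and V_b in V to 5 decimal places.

LSB = 3.3/2^10 = 3.223 mV.
Code 0x2B5 = 693 decimal.
V_a = V_low + 693·LSB = 2.2333 V; V_b = V_low + 694·LSB = 2.23652 V.

[2.23330 V, 2.23652 V)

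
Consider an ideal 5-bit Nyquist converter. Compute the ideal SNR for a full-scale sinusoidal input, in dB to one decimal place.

31.9 dB

SNR ≈ 6.02·N + 1.76 dB = 6.02·5 + 1.76 = 31.86 dB.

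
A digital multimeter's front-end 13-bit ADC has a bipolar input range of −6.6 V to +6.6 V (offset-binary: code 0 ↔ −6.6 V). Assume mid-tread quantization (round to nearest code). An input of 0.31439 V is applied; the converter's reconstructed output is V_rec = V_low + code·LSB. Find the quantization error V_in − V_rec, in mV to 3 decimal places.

0.181 mV

LSB = 13.2/2^13 = 1.611 mV.
Scaled input = 4291.1123 LSBs, so code = 4291.
Reconstructed: 0.31420898 V.
V_in − V_rec = 0.000181016 V = 0.181 mV.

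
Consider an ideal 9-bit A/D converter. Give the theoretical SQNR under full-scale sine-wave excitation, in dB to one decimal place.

55.9 dB

SNR ≈ 6.02·N + 1.76 dB = 6.02·9 + 1.76 = 55.94 dB.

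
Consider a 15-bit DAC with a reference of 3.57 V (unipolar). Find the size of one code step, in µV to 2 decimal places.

Full-scale span = 3.57 V.
LSB = 3.57 / 2^15 = 3.57 / 32768 = 0.000108948 V = 108.95 µV.

108.95 µV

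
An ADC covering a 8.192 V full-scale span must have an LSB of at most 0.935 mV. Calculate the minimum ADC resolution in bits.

14 bits

Number of steps required ≥ 8.192 V / 0.935 mV = 8761.50.
Need 2^N ≥ 8761.50; 2^13 = 8192, 2^14 = 16384.
Minimum N = 14.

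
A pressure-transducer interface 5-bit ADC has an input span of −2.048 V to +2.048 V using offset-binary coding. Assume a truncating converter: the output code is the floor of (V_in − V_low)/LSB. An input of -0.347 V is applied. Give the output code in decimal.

Full-scale span = 4.096 V; LSB = 4.096/2^5 = 128.000 mV.
(-0.347 − (−2.048)) / 0.128 = 13.289 LSBs.
So the output code is 13.

code 13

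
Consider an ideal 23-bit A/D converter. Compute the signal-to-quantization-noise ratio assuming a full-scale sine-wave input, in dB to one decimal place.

140.2 dB

SNR ≈ 6.02·N + 1.76 dB = 6.02·23 + 1.76 = 140.22 dB.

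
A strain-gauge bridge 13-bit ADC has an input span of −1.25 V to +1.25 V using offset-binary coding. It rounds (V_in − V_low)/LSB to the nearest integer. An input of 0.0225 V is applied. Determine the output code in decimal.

LSB = 2.5 V / 8192 = 305.18 µV.
Input sits at 4169.728 steps above V_low.
round(4169.728) = 4170.

code 4170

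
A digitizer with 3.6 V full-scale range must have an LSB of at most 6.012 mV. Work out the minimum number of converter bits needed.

10 bits

Number of steps required ≥ 3.6 V / 6.012 mV = 598.80.
Need 2^N ≥ 598.80; 2^9 = 512, 2^10 = 1024.
Minimum N = 10.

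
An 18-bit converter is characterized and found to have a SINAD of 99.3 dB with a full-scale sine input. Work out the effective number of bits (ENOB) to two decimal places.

ENOB = (SINAD − 1.76) / 6.02 = (99.3 − 1.76)/6.02 = 16.203.

16.20 bits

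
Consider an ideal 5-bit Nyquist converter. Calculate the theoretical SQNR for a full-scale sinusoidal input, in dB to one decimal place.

SNR ≈ 6.02·N + 1.76 dB = 6.02·5 + 1.76 = 31.86 dB.

31.9 dB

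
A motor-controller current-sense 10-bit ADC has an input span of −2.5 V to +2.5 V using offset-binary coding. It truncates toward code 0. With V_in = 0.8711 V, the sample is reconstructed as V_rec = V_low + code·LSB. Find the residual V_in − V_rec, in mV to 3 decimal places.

1.959 mV

LSB = 5/2^10 = 4.883 mV.
Scaled input = 690.4013 LSBs, so code = 690.
V_rec = (−2.5) + 690·0.00488281 = 0.86914062 V.
Difference: 0.00195938 V → 1.959 mV.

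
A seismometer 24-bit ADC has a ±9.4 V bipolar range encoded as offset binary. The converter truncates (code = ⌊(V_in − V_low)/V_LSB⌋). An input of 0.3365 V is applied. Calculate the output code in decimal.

code 8688902

LSB = 18.8 V / 16777216 = 1.12 µV.
(0.3365 − (−9.4)) / 1.12057e-06 = 8688902.318 LSBs.
So the output code is 8688902.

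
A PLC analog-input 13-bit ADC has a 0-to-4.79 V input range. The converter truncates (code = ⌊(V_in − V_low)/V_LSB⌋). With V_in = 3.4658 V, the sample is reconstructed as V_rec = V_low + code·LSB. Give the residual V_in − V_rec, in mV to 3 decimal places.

Step size: 4.79 V ÷ 2^13 = 0.585 mV.
Scaled input = 5927.3139 LSBs, so code = 5927.
Reconstructed: 3.4656165 V.
V_in − V_rec = 0.000183545 V = 0.184 mV.

0.184 mV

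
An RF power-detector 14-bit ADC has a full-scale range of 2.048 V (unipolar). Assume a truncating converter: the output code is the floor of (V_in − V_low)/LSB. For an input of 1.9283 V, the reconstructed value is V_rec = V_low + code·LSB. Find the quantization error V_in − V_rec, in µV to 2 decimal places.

One LSB is 2.048 V / 16384 = 125.00 µV.
(V_in − V_low)/LSB = (1.9283 − 0)/0.000125 = 15426.4000 → code 15426 (floor).
Code 15426 maps back to 0 + 15426×0.000125 V = 1.92825 V.
Error = 1.9283 − 1.92825 = 5e-05 V = 50.00 µV.

50.00 µV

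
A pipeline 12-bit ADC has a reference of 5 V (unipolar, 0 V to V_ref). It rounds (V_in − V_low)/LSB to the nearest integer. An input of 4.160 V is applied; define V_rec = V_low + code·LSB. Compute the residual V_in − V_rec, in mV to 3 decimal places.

Step size: 5 V ÷ 2^12 = 1.221 mV.
Scaled input = 3407.8720 LSBs, so code = 3408.
V_rec = 0 + 3408·0.0012207 = 4.1601562 V.
Error = 4.160 − 4.1601562 = -0.00015625 V = -0.156 mV.

-0.156 mV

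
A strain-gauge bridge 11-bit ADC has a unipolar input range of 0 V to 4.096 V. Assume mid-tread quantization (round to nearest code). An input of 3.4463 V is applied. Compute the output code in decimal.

With 2048 levels over 4.096 V, one step is 2.000 mV.
(3.4463 − 0) / 0.002 = 1723.150 LSBs.
Round → code 1723.

code 1723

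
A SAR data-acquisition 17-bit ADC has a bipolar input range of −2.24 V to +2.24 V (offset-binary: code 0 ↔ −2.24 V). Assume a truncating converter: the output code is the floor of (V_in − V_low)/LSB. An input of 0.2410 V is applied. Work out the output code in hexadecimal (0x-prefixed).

LSB = 4.48 V / 131072 = 34.18 µV.
(0.2410 − (−2.24)) / 3.41797e-05 = 72586.971 LSBs.
Floor → code 72586.
In hexadecimal (0x-prefixed): 0x11B8A.

code 0x11B8A (decimal 72586)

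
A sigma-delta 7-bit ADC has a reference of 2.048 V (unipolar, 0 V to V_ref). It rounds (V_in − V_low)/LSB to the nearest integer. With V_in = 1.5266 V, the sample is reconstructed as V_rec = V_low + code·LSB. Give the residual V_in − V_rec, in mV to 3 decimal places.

One LSB is 2.048 V / 128 = 16.000 mV.
(V_in − V_low)/LSB = (1.5266 − 0)/0.016 = 95.4125 → code 95 (round).
Reconstructed: 1.52 V.
Error = 1.5266 − 1.52 = 0.0066 V = 6.600 mV.

6.600 mV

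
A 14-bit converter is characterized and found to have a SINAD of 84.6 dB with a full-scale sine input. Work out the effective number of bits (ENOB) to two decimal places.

13.76 bits

ENOB = (SINAD − 1.76) / 6.02 = (84.6 − 1.76)/6.02 = 13.761.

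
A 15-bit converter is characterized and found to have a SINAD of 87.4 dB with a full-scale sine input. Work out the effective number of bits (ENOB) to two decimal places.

ENOB = (SINAD − 1.76) / 6.02 = (87.4 − 1.76)/6.02 = 14.226.

14.23 bits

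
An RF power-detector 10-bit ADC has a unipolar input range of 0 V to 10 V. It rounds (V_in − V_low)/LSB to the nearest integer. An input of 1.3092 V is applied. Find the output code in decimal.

LSB = 10 V / 1024 = 9.766 mV.
(V_in − V_low)/LSB = (1.3092 − 0) / 0.00976562 = 134.062.
Round → code 134.

code 134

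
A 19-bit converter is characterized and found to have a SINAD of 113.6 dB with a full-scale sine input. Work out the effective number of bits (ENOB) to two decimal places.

ENOB = (SINAD − 1.76) / 6.02 = (113.6 − 1.76)/6.02 = 18.578.

18.58 bits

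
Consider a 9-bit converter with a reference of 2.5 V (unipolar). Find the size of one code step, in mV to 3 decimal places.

4.883 mV

Full-scale span = 2.5 V.
LSB = 2.5 / 2^9 = 2.5 / 512 = 0.00488281 V = 4.883 mV.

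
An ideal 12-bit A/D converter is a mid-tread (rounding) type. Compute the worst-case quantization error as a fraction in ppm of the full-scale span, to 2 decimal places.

Rounding → worst-case error = ½ LSB = V_FS/2^13, so 1e+06/8192 = 122.07 ppm of full scale.

122.07 ppm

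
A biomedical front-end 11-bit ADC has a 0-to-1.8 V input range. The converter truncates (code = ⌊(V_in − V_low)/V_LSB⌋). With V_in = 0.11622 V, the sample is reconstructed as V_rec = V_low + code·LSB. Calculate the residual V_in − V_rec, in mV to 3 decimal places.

LSB = 1.8/2^11 = 0.879 mV.
(0.11622 − 0)/0.000878906 = 132.2325; ⌊·⌋ gives code 132.
Code 132 maps back to 0 + 132×0.000878906 V = 0.11601562 V.
Error = 0.11622 − 0.11601562 = 0.000204375 V = 0.204 mV.

0.204 mV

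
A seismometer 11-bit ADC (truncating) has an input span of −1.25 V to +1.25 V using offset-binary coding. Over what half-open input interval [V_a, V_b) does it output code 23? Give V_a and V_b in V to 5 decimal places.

LSB = 2.5/2^11 = 1.221 mV.
V_a = V_low + 23·LSB = -1.22192 V; V_b = V_low + 24·LSB = -1.2207 V.

[-1.22192 V, -1.22070 V)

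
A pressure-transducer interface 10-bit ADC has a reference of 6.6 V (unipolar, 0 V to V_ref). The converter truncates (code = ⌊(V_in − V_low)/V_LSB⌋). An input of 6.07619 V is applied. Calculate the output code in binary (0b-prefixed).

code 0b1110101110 (decimal 942)

With 1024 levels over 6.6 V, one step is 6.445 mV.
(6.07619 − 0) / 0.00644531 = 942.730 LSBs.
So the output code is 942.
In binary (0b-prefixed): 0b1110101110.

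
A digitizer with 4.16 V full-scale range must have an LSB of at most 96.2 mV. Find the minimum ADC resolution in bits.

Number of steps required ≥ 4.16 V / 96.2 mV = 43.24.
Need 2^N ≥ 43.24; 2^5 = 32, 2^6 = 64.
Minimum N = 6.

6 bits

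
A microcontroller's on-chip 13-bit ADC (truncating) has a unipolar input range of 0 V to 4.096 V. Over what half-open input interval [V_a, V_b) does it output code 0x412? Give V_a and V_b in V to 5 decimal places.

[0.52100 V, 0.52150 V)

LSB = 4.096/2^13 = 0.500 mV.
Code 0x412 = 1042 decimal.
V_a = V_low + 1042·LSB = 0.521 V; V_b = V_low + 1043·LSB = 0.5215 V.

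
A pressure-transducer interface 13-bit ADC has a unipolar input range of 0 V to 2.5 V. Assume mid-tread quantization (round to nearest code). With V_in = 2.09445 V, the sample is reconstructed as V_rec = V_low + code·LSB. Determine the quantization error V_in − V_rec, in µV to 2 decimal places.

28.61 µV

One LSB is 2.5 V / 8192 = 305.18 µV.
(2.09445 − 0)/0.000305176 = 6863.0938; round gives code 6863.
Reconstructed: 2.0944214 V.
Difference: 2.86133e-05 V → 28.61 µV.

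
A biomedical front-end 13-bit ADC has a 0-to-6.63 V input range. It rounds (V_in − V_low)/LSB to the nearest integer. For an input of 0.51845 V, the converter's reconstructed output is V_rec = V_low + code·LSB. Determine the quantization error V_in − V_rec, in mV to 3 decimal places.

One LSB is 6.63 V / 8192 = 0.809 mV.
(V_in − V_low)/LSB = (0.51845 − 0)/0.000809326 = 640.5946 → code 641 (round).
Code 641 maps back to 0 + 641×0.000809326 V = 0.51877808 V.
Difference: -0.000328076 V → -0.328 mV.

-0.328 mV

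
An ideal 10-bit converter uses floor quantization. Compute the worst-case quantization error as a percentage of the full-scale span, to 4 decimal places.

Truncating → worst-case error = 1 LSB = V_FS/2^10, so 100/1024 = 0.0976562 % of full scale.

0.0977 %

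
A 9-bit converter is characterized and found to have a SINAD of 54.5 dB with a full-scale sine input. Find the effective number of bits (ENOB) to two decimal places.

8.76 bits

ENOB = (SINAD − 1.76) / 6.02 = (54.5 − 1.76)/6.02 = 8.761.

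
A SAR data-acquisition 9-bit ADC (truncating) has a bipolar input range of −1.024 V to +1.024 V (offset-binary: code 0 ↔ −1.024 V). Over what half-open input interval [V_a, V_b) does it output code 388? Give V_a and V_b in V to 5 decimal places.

LSB = 2.048/2^9 = 4.000 mV.
V_a = V_low + 388·LSB = 0.528 V; V_b = V_low + 389·LSB = 0.532 V.

[0.52800 V, 0.53200 V)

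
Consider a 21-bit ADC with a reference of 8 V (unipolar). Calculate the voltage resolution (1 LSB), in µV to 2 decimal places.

Full-scale span = 8 V.
LSB = 8 / 2^21 = 8 / 2097152 = 3.8147e-06 V = 3.81 µV.

3.81 µV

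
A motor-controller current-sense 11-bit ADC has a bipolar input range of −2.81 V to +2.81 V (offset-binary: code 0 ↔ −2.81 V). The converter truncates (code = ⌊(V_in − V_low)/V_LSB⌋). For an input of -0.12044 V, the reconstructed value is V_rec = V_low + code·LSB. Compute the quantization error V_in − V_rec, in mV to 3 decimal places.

0.302 mV

One LSB is 5.62 V / 2048 = 2.744 mV.
Scaled input = 980.1101 LSBs, so code = 980.
Code 980 maps back to (−2.81) + 980×0.00274414 V = -0.12074219 V.
Error = -0.12044 − (−0.12074219) = 0.000302187 V = 0.302 mV.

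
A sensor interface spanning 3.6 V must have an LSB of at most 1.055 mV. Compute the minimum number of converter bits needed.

Number of steps required ≥ 3.6 V / 1.055 mV = 3412.32.
Need 2^N ≥ 3412.32; 2^11 = 2048, 2^12 = 4096.
Minimum N = 12.

12 bits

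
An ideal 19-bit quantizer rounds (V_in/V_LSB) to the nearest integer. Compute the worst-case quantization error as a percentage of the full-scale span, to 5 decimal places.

0.00010 %

Rounding → worst-case error = ½ LSB = V_FS/2^20, so 100/1048576 = 9.53674e-05 % of full scale.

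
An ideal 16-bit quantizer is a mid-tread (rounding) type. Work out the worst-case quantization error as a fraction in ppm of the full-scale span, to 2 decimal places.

Rounding → worst-case error = ½ LSB = V_FS/2^17, so 1e+06/131072 = 7.62939 ppm of full scale.

7.63 ppm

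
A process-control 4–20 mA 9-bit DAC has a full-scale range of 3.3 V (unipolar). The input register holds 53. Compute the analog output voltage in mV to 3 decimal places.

341.602 mV

LSB = 3.3 V / 2^9 = 6.445 mV.
V_out = 0 + 53 × 0.00644531 V = 0.341602 V.
= 341.602 mV.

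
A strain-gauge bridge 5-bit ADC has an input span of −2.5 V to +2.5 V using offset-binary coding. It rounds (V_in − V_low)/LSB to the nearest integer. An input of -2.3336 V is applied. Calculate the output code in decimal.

code 1

With 32 levels over 5 V, one step is 156.250 mV.
(-2.3336 − (−2.5)) / 0.15625 = 1.065 LSBs.
Round → code 1.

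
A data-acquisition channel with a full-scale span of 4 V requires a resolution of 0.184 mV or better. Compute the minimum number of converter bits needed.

Number of steps required ≥ 4 V / 0.184 mV = 21739.13.
Need 2^N ≥ 21739.13; 2^14 = 16384, 2^15 = 32768.
Minimum N = 15.

15 bits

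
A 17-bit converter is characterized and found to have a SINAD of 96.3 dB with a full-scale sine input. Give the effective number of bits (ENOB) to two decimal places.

15.70 bits

ENOB = (SINAD − 1.76) / 6.02 = (96.3 − 1.76)/6.02 = 15.704.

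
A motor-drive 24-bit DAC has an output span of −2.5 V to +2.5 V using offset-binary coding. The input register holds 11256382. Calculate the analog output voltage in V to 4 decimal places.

0.8547 V

LSB = 5 V / 2^24 = 0.30 µV.
V_out = (−2.5) + 11256382 × 2.98023e-07 V = 0.854663 V.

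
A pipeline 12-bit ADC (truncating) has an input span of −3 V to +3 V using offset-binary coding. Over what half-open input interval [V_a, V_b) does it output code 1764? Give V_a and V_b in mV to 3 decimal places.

[-416.016 mV, -414.551 mV)

LSB = 6/2^12 = 1.465 mV.
V_a = V_low + 1764·LSB = -0.416016 V; V_b = V_low + 1765·LSB = -0.414551 V.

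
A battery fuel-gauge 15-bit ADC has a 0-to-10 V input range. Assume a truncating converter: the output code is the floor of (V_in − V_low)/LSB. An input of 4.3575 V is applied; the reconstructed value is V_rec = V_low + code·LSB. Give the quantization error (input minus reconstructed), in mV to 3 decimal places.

0.200 mV

Step size: 10 V ÷ 2^15 = 305.18 µV.
(V_in − V_low)/LSB = (4.3575 − 0)/0.000305176 = 14278.6560 → code 14278 (floor).
Code 14278 maps back to 0 + 14278×0.000305176 V = 4.3572998 V.
Difference: 0.000200195 V → 0.200 mV.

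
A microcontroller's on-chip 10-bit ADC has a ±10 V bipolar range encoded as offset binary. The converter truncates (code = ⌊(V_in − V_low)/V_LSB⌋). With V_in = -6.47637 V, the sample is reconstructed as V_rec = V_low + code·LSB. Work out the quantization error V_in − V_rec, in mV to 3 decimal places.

8.005 mV

Step size: 20 V ÷ 2^10 = 19.531 mV.
(-6.47637 − (−10))/0.0195312 = 180.4099; ⌊·⌋ gives code 180.
Code 180 maps back to (−10) + 180×0.0195312 V = -6.484375 V.
Error = -6.47637 − (−6.484375) = 0.008005 V = 8.005 mV.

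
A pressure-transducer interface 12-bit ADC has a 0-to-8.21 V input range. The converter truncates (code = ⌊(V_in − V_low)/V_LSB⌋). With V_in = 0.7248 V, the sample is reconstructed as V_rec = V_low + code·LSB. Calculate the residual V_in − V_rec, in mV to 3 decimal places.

LSB = 8.21/2^12 = 2.004 mV.
(V_in − V_low)/LSB = (0.7248 − 0)/0.00200439 = 361.6055 → code 361 (floor).
Reconstructed: 0.72358643 V.
Difference: 0.00121357 V → 1.214 mV.

1.214 mV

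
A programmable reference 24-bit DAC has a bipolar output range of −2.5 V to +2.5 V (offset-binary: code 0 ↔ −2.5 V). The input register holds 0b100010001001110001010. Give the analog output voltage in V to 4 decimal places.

-2.1665 V

LSB = 5 V / 2^24 = 0.30 µV.
Code 0b100010001001110001010 = 1119114 decimal.
V_out = (−2.5) + 1119114 × 2.98023e-07 V = -2.16648 V.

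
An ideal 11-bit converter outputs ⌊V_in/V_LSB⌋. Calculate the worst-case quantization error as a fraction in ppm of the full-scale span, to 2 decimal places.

488.28 ppm

Truncating → worst-case error = 1 LSB = V_FS/2^11, so 1e+06/2048 = 488.281 ppm of full scale.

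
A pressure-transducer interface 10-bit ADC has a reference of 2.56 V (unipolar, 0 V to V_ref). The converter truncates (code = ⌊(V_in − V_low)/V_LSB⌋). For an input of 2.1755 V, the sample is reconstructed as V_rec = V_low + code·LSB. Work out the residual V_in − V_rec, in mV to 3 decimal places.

One LSB is 2.56 V / 1024 = 2.500 mV.
(2.1755 − 0)/0.0025 = 870.2000; ⌊·⌋ gives code 870.
Code 870 maps back to 0 + 870×0.0025 V = 2.175 V.
Error = 2.1755 − 2.175 = 0.0005 V = 0.500 mV.

0.500 mV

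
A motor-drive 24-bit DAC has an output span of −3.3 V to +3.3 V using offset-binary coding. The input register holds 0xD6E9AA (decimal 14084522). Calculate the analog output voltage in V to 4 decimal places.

2.2407 V

LSB = 6.6 V / 2^24 = 0.39 µV.
Code 0xD6E9AA = 14084522 decimal.
V_out = (−3.3) + 14084522 × 3.93391e-07 V = 2.24072 V.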